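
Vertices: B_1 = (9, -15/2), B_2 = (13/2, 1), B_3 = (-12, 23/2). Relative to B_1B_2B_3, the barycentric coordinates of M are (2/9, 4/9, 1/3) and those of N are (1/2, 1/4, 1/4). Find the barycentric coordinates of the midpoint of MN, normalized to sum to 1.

Since both coordinate triples sum to 1, the midpoint's barycentrics are the componentwise average.
(2/9+1/2)/2 = 13/36; similarly 25/72 and 7/24.

(13/36, 25/72, 7/24)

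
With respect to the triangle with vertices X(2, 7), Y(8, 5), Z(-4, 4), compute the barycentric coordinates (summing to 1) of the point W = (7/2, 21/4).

Signed area of the reference triangle: [XYZ] = ½·(2·(5−4) + 8·(4−7) + (-4)·(7−5)) = ½·(2 − 24 − 8) = -15.
[WYZ] = ½·((7/2)·(5−4) + 8·(4−(21/4)) + (-4)·(21/4−5)) = ½·(7/2 − 10 − 1) = -15/4, so the X-coordinate is (-15/4)/(-15) = 1/4.
[XWZ] = ½·(2·(21/4−4) + (7/2)·(4−7) + (-4)·(7−(21/4))) = ½·(5/2 − 21/2 − 7) = -15/2, so the Y-coordinate is 1/2.
[XYW] = ½·(2·(5−(21/4)) + 8·(21/4−7) + (7/2)·(7−5)) = ½·(-1/2 − 14 + 7) = -15/4, so the Z-coordinate is 1/4.

(1/4, 1/2, 1/4)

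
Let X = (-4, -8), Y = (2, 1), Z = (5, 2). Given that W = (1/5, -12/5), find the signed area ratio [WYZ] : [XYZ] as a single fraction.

[XYZ] = ½·((-4)·(1−2) + 2·(2−(-8)) + 5·(-8−1)) = ½·(4 + 20 − 45) = -21/2.
[WYZ] = ½·((1/5)·(1−2) + 2·(2−(-12/5)) + 5·(-12/5−1)) = ½·(-1/5 + 44/5 − 17) = -21/5, so the ratio is (-21/5)/(-21/2) = 2/5.

2/5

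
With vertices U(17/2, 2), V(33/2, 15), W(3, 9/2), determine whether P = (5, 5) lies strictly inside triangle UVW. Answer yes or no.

Barycentric coordinates of P: (19/122, 31/366, 139/183).
The three coordinates are positive, positive, positive; a point is interior exactly when all three are positive.

yes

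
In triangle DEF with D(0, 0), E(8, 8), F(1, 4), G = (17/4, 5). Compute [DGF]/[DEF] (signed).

1/2

[DEF] = ½·(0·(8−4) + 8·(4−0) + 1·(0−8)) = ½·(0 + 32 − 8) = 12.
[DGF] = ½·(0·(5−4) + (17/4)·(4−0) + 1·(0−5)) = ½·(0 + 17 − 5) = 6, so the ratio is 6/12 = 1/2.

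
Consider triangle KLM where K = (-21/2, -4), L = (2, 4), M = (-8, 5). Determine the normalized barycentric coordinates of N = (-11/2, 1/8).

(1/2, 3/8, 1/8)

Signed area of the reference triangle: [KLM] = ½·((-21/2)·(4−5) + 2·(5−(-4)) + (-8)·(-4−4)) = ½·(21/2 + 18 + 64) = 185/4.
[NLM] = ½·((-11/2)·(4−5) + 2·(5−(1/8)) + (-8)·(1/8−4)) = ½·(11/2 + 39/4 + 31) = 185/8, so the K-coordinate is (185/8)/(185/4) = 1/2.
[KNM] = ½·((-21/2)·(1/8−5) + (-11/2)·(5−(-4)) + (-8)·(-4−(1/8))) = ½·(819/16 − 99/2 + 33) = 555/32, so the L-coordinate is 3/8.
[KLN] = ½·((-21/2)·(4−(1/8)) + 2·(1/8−(-4)) + (-11/2)·(-4−4)) = ½·(-651/16 + 33/4 + 44) = 185/32, so the M-coordinate is 1/8.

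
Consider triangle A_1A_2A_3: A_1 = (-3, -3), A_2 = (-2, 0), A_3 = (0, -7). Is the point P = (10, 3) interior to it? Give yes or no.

Barycentric coordinates of P: (-90/13, 70/13, 33/13).
The three coordinates are negative, positive, positive; a point is interior exactly when all three are positive.

no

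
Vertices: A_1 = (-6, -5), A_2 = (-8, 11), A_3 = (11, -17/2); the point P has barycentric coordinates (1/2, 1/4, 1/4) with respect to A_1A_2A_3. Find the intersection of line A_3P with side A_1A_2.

Line A_3P meets A_1A_2 where the A_3-coordinate vanishes; zeroing P's A_3-weight and renormalizing leaves A_1, A_2-weights 1/2 : 1/4 → (2/3, 1/3).
So Q = (2/3)·A_1 + (1/3)·A_2 = (-20/3, 1/3).

(-20/3, 1/3)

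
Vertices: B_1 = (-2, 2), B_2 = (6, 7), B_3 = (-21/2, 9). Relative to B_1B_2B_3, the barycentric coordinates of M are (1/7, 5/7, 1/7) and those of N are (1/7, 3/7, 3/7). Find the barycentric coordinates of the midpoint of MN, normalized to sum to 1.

(1/7, 4/7, 2/7)

Since both coordinate triples sum to 1, the midpoint's barycentrics are the componentwise average.
(1/7+1/7)/2 = 1/7; similarly 4/7 and 2/7.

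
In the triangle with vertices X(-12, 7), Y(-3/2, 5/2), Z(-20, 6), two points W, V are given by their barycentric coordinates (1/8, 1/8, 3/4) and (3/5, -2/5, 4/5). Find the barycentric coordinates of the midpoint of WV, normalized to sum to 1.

(29/80, -11/80, 31/40)

Since both coordinate triples sum to 1, the midpoint's barycentrics are the componentwise average.
(1/8+3/5)/2 = 29/80; similarly -11/80 and 31/40.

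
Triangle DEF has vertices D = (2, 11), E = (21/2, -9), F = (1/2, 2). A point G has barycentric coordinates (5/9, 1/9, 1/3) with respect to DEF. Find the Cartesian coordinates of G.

G = (5/9)·D + (1/9)·E + (1/3)·F.
x-coordinate: (5/9)·2 + (1/9)·(21/2) + (1/3)·(1/2) = 22/9.
y-coordinate: (5/9)·11 + (1/9)·(-9) + (1/3)·2 = 52/9.

(22/9, 52/9)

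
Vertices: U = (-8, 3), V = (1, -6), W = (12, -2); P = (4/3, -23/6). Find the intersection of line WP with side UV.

(-4/5, -21/5)

Barycentric coordinates of P with respect to UVW: (1/6, 2/3, 1/6).
On side UV the W-coordinate is zero; dropping P's W-weight 1/6 and renormalizing the remaining 1/6 : 2/3 gives weights 1/5, 4/5 on U, V.
Q = (1/5)·(-8, 3) + (4/5)·(1, -6) = (-4/5, -21/5).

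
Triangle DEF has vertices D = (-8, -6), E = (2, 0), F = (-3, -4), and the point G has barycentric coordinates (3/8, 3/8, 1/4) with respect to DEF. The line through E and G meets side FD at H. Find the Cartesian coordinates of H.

(-6, -26/5)

Line EG meets FD where the E-coordinate vanishes; zeroing G's E-weight and renormalizing leaves F, D-weights 1/4 : 3/8 → (2/5, 3/5).
So H = (2/5)·F + (3/5)·D = (-6, -26/5).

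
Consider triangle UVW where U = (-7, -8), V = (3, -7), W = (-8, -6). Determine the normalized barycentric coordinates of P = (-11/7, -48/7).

Signed area of the reference triangle: [UVW] = ½·((-7)·(-7−(-6)) + 3·(-6−(-8)) + (-8)·(-8−(-7))) = ½·(7 + 6 + 8) = 21/2.
[PVW] = ½·((-11/7)·(-7−(-6)) + 3·(-6−(-48/7)) + (-8)·(-48/7−(-7))) = ½·(11/7 + 18/7 − 8/7) = 3/2, so the U-coordinate is (3/2)/(21/2) = 1/7.
[UPW] = ½·((-7)·(-48/7−(-6)) + (-11/7)·(-6−(-8)) + (-8)·(-8−(-48/7))) = ½·(6 − 22/7 + 64/7) = 6, so the V-coordinate is 4/7.
[UVP] = ½·((-7)·(-7−(-48/7)) + 3·(-48/7−(-8)) + (-11/7)·(-8−(-7))) = ½·(1 + 24/7 + 11/7) = 3, so the W-coordinate is 2/7.

(1/7, 4/7, 2/7)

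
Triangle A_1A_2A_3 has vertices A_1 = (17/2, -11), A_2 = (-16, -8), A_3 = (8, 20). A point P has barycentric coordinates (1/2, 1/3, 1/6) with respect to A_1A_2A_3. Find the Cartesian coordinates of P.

(1/4, -29/6)

P = (1/2)·A_1 + (1/3)·A_2 + (1/6)·A_3.
x-coordinate: (1/2)·(17/2) + (1/3)·(-16) + (1/6)·8 = 1/4.
y-coordinate: (1/2)·(-11) + (1/3)·(-8) + (1/6)·20 = -29/6.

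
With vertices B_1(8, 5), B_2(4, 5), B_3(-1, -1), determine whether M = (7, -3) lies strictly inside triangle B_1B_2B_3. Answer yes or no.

no

Barycentric coordinates of M: (29/12, -11/4, 4/3).
The three coordinates are positive, negative, positive; a point is interior exactly when all three are positive.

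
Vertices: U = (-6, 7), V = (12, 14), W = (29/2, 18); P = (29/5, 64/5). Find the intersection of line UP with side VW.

Barycentric coordinates of P with respect to UVW: (2/5, 1/5, 2/5).
On side VW the U-coordinate is zero; dropping P's U-weight 2/5 and renormalizing the remaining 1/5 : 2/5 gives weights 1/3, 2/3 on V, W.
Q = (1/3)·(12, 14) + (2/3)·(29/2, 18) = (41/3, 50/3).

(41/3, 50/3)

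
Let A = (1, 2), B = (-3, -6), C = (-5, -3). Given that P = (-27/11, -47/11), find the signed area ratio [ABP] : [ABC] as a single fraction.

1/11

[ABC] = ½·(1·(-6−(-3)) + (-3)·(-3−2) + (-5)·(2−(-6))) = ½·(-3 + 15 − 40) = -14.
[ABP] = ½·(1·(-6−(-47/11)) + (-3)·(-47/11−2) + (-27/11)·(2−(-6))) = ½·(-19/11 + 207/11 − 216/11) = -14/11, so the ratio is (-14/11)/(-14) = 1/11.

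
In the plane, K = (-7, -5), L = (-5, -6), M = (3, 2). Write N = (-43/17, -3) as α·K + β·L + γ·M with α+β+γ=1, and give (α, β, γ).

Signed area of the reference triangle: [KLM] = ½·((-7)·(-6−2) + (-5)·(2−(-5)) + 3·(-5−(-6))) = ½·(56 − 35 + 3) = 12.
[NLM] = ½·((-43/17)·(-6−2) + (-5)·(2−(-3)) + 3·(-3−(-6))) = ½·(344/17 − 25 + 9) = 36/17, so the K-coordinate is (36/17)/12 = 3/17.
[KNM] = ½·((-7)·(-3−2) + (-43/17)·(2−(-5)) + 3·(-5−(-3))) = ½·(35 − 301/17 − 6) = 96/17, so the L-coordinate is 8/17.
[KLN] = ½·((-7)·(-6−(-3)) + (-5)·(-3−(-5)) + (-43/17)·(-5−(-6))) = ½·(21 − 10 − 43/17) = 72/17, so the M-coordinate is 6/17.
Check: 3/17 + 8/17 + 6/17 = 1.

(3/17, 8/17, 6/17)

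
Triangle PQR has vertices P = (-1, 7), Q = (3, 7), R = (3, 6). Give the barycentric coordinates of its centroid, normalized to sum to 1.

(1/3, 1/3, 1/3)

The centroid is the average of the vertices, so each weight is 1/3.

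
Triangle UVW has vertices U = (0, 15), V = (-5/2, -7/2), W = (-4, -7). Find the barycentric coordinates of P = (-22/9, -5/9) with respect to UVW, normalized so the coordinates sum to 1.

(2/9, 4/9, 1/3)

Signed area of the reference triangle: [UVW] = ½·(0·(-7/2−(-7)) + (-5/2)·(-7−15) + (-4)·(15−(-7/2))) = ½·(0 + 55 − 74) = -19/2.
[PVW] = ½·((-22/9)·(-7/2−(-7)) + (-5/2)·(-7−(-5/9)) + (-4)·(-5/9−(-7/2))) = ½·(-77/9 + 145/9 − 106/9) = -19/9, so the U-coordinate is (-19/9)/(-19/2) = 2/9.
[UPW] = ½·(0·(-5/9−(-7)) + (-22/9)·(-7−15) + (-4)·(15−(-5/9))) = ½·(0 + 484/9 − 560/9) = -38/9, so the V-coordinate is 4/9.
[UVP] = ½·(0·(-7/2−(-5/9)) + (-5/2)·(-5/9−15) + (-22/9)·(15−(-7/2))) = ½·(0 + 350/9 − 407/9) = -19/6, so the W-coordinate is 1/3.
Check: 2/9 + 4/9 + 1/3 = 1.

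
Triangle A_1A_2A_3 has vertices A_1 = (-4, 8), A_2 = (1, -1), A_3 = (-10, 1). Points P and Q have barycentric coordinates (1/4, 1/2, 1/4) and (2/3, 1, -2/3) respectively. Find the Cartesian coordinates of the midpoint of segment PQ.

Barycentric coordinates of the midpoint are the average: (11/24, 3/4, -5/24).
Converting: (11/24)·A_1 + (3/4)·A_2 + (-5/24)·A_3 = (1, 65/24).

(1, 65/24)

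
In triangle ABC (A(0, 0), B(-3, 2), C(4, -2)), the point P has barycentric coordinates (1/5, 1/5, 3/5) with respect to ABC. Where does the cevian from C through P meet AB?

Line CP meets AB where the C-coordinate vanishes; zeroing P's C-weight and renormalizing leaves A, B-weights 1/5 : 1/5 → (1/2, 1/2).
So Q = (1/2)·A + (1/2)·B = (-3/2, 1).

(-3/2, 1)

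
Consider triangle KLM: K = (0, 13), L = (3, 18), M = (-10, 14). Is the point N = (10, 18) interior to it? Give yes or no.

Barycentric coordinates of N: (28/53, 60/53, -35/53).
The three coordinates are positive, positive, negative; a point is interior exactly when all three are positive.

no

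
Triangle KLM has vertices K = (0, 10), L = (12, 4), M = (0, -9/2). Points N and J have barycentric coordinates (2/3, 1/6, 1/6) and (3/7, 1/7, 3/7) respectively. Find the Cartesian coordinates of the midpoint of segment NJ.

(13/7, 799/168)

Barycentric coordinates of the midpoint are the average: (23/42, 13/84, 25/84).
Converting: (23/42)·K + (13/84)·L + (25/84)·M = (13/7, 799/168).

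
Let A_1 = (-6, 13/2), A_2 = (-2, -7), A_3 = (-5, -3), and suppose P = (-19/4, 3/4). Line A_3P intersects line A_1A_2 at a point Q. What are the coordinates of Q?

(-14/3, 2)

Barycentric coordinates of P with respect to A_1A_2A_3: (1/2, 1/4, 1/4).
On side A_1A_2 the A_3-coordinate is zero; dropping P's A_3-weight 1/4 and renormalizing the remaining 1/2 : 1/4 gives weights 2/3, 1/3 on A_1, A_2.
Q = (2/3)·(-6, 13/2) + (1/3)·(-2, -7) = (-14/3, 2).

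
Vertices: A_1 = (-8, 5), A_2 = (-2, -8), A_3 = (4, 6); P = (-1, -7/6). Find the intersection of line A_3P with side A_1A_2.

(-7/2, -19/4)

Barycentric coordinates of P with respect to A_1A_2A_3: (1/6, 1/2, 1/3).
On side A_1A_2 the A_3-coordinate is zero; dropping P's A_3-weight 1/3 and renormalizing the remaining 1/6 : 1/2 gives weights 1/4, 3/4 on A_1, A_2.
Q = (1/4)·(-8, 5) + (3/4)·(-2, -8) = (-7/2, -19/4).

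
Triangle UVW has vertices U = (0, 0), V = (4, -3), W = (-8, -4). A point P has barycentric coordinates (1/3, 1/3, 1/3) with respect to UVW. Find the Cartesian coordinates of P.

(-4/3, -7/3)

P = (1/3)·U + (1/3)·V + (1/3)·W.
x-coordinate: (1/3)·0 + (1/3)·4 + (1/3)·(-8) = -4/3.
y-coordinate: (1/3)·0 + (1/3)·(-3) + (1/3)·(-4) = -7/3.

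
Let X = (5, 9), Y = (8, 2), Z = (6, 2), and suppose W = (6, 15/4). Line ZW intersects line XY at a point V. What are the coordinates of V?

(6, 20/3)

Barycentric coordinates of W with respect to XYZ: (1/4, 1/8, 5/8).
On side XY the Z-coordinate is zero; dropping W's Z-weight 5/8 and renormalizing the remaining 1/4 : 1/8 gives weights 2/3, 1/3 on X, Y.
V = (2/3)·(5, 9) + (1/3)·(8, 2) = (6, 20/3).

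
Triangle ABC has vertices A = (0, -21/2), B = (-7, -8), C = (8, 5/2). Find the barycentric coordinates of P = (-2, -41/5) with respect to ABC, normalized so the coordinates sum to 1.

(1/2, 2/5, 1/10)

Signed area of the reference triangle: [ABC] = ½·(0·(-8−(5/2)) + (-7)·(5/2−(-21/2)) + 8·(-21/2−(-8))) = ½·(0 − 91 − 20) = -111/2.
[PBC] = ½·((-2)·(-8−(5/2)) + (-7)·(5/2−(-41/5)) + 8·(-41/5−(-8))) = ½·(21 − 749/10 − 8/5) = -111/4, so the A-coordinate is (-111/4)/(-111/2) = 1/2.
[APC] = ½·(0·(-41/5−(5/2)) + (-2)·(5/2−(-21/2)) + 8·(-21/2−(-41/5))) = ½·(0 − 26 − 92/5) = -111/5, so the B-coordinate is 2/5.
[ABP] = ½·(0·(-8−(-41/5)) + (-7)·(-41/5−(-21/2)) + (-2)·(-21/2−(-8))) = ½·(0 − 161/10 + 5) = -111/20, so the C-coordinate is 1/10.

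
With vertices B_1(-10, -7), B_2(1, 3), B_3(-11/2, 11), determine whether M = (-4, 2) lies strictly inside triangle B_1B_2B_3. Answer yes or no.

yes

Barycentric coordinates of M: (31/102, 15/34, 13/51).
The three coordinates are positive, positive, positive; a point is interior exactly when all three are positive.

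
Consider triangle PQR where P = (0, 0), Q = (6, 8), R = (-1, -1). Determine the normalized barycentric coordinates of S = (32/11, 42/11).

(8/11, 5/11, -2/11)

Signed area of the reference triangle: [PQR] = ½·(0·(8−(-1)) + 6·(-1−0) + (-1)·(0−8)) = ½·(0 − 6 + 8) = 1.
[SQR] = ½·((32/11)·(8−(-1)) + 6·(-1−(42/11)) + (-1)·(42/11−8)) = ½·(288/11 − 318/11 + 46/11) = 8/11, so the P-coordinate is (8/11)/1 = 8/11.
[PSR] = ½·(0·(42/11−(-1)) + (32/11)·(-1−0) + (-1)·(0−(42/11))) = ½·(0 − 32/11 + 42/11) = 5/11, so the Q-coordinate is 5/11.
[PQS] = ½·(0·(8−(42/11)) + 6·(42/11−0) + (32/11)·(0−8)) = ½·(0 + 252/11 − 256/11) = -2/11, so the R-coordinate is -2/11.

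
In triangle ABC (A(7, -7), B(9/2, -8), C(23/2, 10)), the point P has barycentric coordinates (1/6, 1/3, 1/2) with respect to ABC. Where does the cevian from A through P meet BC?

Line AP meets BC where the A-coordinate vanishes; zeroing P's A-weight and renormalizing leaves B, C-weights 1/3 : 1/2 → (2/5, 3/5).
So Q = (2/5)·B + (3/5)·C = (87/10, 14/5).

(87/10, 14/5)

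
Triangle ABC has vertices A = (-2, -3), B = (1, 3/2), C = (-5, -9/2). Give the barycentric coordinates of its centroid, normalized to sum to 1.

The centroid is the average of the vertices, so each weight is 1/3.

(1/3, 1/3, 1/3)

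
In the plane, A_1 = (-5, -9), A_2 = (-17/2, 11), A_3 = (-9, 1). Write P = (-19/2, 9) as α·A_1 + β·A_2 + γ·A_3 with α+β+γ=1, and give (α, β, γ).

Signed area of the reference triangle: [A_1A_2A_3] = ½·((-5)·(11−1) + (-17/2)·(1−(-9)) + (-9)·(-9−11)) = ½·(-50 − 85 + 180) = 45/2.
[PA_2A_3] = ½·((-19/2)·(11−1) + (-17/2)·(1−9) + (-9)·(9−11)) = ½·(-95 + 68 + 18) = -9/2, so the A_1-coordinate is (-9/2)/(45/2) = -1/5.
[A_1PA_3] = ½·((-5)·(9−1) + (-19/2)·(1−(-9)) + (-9)·(-9−9)) = ½·(-40 − 95 + 162) = 27/2, so the A_2-coordinate is 3/5.
[A_1A_2P] = ½·((-5)·(11−9) + (-17/2)·(9−(-9)) + (-19/2)·(-9−11)) = ½·(-10 − 153 + 190) = 27/2, so the A_3-coordinate is 3/5.
Check: -1/5 + 3/5 + 3/5 = 1.

(-1/5, 3/5, 3/5)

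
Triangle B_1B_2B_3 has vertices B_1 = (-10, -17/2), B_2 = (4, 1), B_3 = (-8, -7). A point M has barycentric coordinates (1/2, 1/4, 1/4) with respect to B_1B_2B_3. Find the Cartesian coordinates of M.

(-6, -23/4)

M = (1/2)·B_1 + (1/4)·B_2 + (1/4)·B_3.
x-coordinate: (1/2)·(-10) + (1/4)·4 + (1/4)·(-8) = -6.
y-coordinate: (1/2)·(-17/2) + (1/4)·1 + (1/4)·(-7) = -23/4.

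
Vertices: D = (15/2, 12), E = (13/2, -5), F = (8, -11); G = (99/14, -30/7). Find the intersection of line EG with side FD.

Barycentric coordinates of G with respect to DEF: (1/7, 4/7, 2/7).
On side FD the E-coordinate is zero; dropping G's E-weight 4/7 and renormalizing the remaining 2/7 : 1/7 gives weights 2/3, 1/3 on F, D.
H = (2/3)·(8, -11) + (1/3)·(15/2, 12) = (47/6, -10/3).

(47/6, -10/3)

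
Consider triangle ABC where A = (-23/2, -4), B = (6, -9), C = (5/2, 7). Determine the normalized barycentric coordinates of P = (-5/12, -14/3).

Signed area of the reference triangle: [ABC] = ½·((-23/2)·(-9−7) + 6·(7−(-4)) + (5/2)·(-4−(-9))) = ½·(184 + 66 + 25/2) = 525/4.
[PBC] = ½·((-5/12)·(-9−7) + 6·(7−(-14/3)) + (5/2)·(-14/3−(-9))) = ½·(20/3 + 70 + 65/6) = 175/4, so the A-coordinate is (175/4)/(525/4) = 1/3.
[APC] = ½·((-23/2)·(-14/3−7) + (-5/12)·(7−(-4)) + (5/2)·(-4−(-14/3))) = ½·(805/6 − 55/12 + 5/3) = 525/8, so the B-coordinate is 1/2.
[ABP] = ½·((-23/2)·(-9−(-14/3)) + 6·(-14/3−(-4)) + (-5/12)·(-4−(-9))) = ½·(299/6 − 4 − 25/12) = 175/8, so the C-coordinate is 1/6.

(1/3, 1/2, 1/6)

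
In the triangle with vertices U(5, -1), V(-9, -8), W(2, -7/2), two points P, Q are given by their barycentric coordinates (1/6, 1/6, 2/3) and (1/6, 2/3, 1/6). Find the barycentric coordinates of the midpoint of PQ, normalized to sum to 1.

Since both coordinate triples sum to 1, the midpoint's barycentrics are the componentwise average.
(1/6+1/6)/2 = 1/6; similarly 5/12 and 5/12.

(1/6, 5/12, 5/12)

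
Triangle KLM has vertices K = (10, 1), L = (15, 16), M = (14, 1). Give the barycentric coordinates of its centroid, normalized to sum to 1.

The centroid is the average of the vertices, so each weight is 1/3.

(1/3, 1/3, 1/3)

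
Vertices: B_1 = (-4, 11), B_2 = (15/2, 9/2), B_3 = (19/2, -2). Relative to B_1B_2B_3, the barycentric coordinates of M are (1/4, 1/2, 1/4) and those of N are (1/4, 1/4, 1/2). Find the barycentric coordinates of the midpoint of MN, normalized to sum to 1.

(1/4, 3/8, 3/8)

Since both coordinate triples sum to 1, the midpoint's barycentrics are the componentwise average.
(1/4+1/4)/2 = 1/4; similarly 3/8 and 3/8.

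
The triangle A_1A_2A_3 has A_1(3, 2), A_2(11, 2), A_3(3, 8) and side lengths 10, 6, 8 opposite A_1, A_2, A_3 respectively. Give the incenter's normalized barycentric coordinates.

The incenter has barycentric coordinates proportional to the opposite side lengths: (10 : 6 : 8).
Normalizing by 10+6+8 = 24 gives (5/12, 1/4, 1/3).

(5/12, 1/4, 1/3)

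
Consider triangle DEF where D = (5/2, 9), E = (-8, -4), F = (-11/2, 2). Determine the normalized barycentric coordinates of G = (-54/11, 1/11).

(3/11, 7/11, 1/11)

Signed area of the reference triangle: [DEF] = ½·((5/2)·(-4−2) + (-8)·(2−9) + (-11/2)·(9−(-4))) = ½·(-15 + 56 − 143/2) = -61/4.
[GEF] = ½·((-54/11)·(-4−2) + (-8)·(2−(1/11)) + (-11/2)·(1/11−(-4))) = ½·(324/11 − 168/11 − 45/2) = -183/44, so the D-coordinate is (-183/44)/(-61/4) = 3/11.
[DGF] = ½·((5/2)·(1/11−2) + (-54/11)·(2−9) + (-11/2)·(9−(1/11))) = ½·(-105/22 + 378/11 − 49) = -427/44, so the E-coordinate is 7/11.
[DEG] = ½·((5/2)·(-4−(1/11)) + (-8)·(1/11−9) + (-54/11)·(9−(-4))) = ½·(-225/22 + 784/11 − 702/11) = -61/44, so the F-coordinate is 1/11.
Check: 3/11 + 7/11 + 1/11 = 1.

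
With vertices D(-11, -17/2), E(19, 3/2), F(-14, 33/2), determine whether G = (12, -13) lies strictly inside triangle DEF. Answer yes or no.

Barycentric coordinates of G: (389/520, 1123/1560, -73/156).
The three coordinates are positive, positive, negative; a point is interior exactly when all three are positive.

no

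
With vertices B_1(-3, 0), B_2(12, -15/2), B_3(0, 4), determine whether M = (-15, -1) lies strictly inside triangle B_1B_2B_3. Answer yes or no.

no

Barycentric coordinates of M: (31/11, -6/11, -14/11).
The three coordinates are positive, negative, negative; a point is interior exactly when all three are positive.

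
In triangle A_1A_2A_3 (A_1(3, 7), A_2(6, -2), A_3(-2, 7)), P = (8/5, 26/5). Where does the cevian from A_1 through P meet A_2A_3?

(2/3, 4)

Barycentric coordinates of P with respect to A_1A_2A_3: (2/5, 1/5, 2/5).
On side A_2A_3 the A_1-coordinate is zero; dropping P's A_1-weight 2/5 and renormalizing the remaining 1/5 : 2/5 gives weights 1/3, 2/3 on A_2, A_3.
Q = (1/3)·(6, -2) + (2/3)·(-2, 7) = (2/3, 4).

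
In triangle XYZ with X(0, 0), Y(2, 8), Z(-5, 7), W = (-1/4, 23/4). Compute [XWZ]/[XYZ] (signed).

1/2

[XYZ] = ½·(0·(8−7) + 2·(7−0) + (-5)·(0−8)) = ½·(0 + 14 + 40) = 27.
[XWZ] = ½·(0·(23/4−7) + (-1/4)·(7−0) + (-5)·(0−(23/4))) = ½·(0 − 7/4 + 115/4) = 27/2, so the ratio is (27/2)/27 = 1/2.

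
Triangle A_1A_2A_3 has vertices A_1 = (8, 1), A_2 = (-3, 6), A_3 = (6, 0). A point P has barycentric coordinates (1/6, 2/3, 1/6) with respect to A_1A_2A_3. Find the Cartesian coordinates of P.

(1/3, 25/6)

P = (1/6)·A_1 + (2/3)·A_2 + (1/6)·A_3.
x-coordinate: (1/6)·8 + (2/3)·(-3) + (1/6)·6 = 1/3.
y-coordinate: (1/6)·1 + (2/3)·6 + (1/6)·0 = 25/6.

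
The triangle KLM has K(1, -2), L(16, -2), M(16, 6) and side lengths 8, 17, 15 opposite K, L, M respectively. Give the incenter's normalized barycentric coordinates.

(1/5, 17/40, 3/8)

The incenter has barycentric coordinates proportional to the opposite side lengths: (8 : 17 : 15).
Normalizing by 8+17+15 = 40 gives (1/5, 17/40, 3/8).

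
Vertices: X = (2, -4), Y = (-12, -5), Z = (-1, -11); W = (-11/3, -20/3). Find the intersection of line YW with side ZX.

Barycentric coordinates of W with respect to XYZ: (1/3, 1/3, 1/3).
On side ZX the Y-coordinate is zero; dropping W's Y-weight 1/3 and renormalizing the remaining 1/3 : 1/3 gives weights 1/2, 1/2 on Z, X.
V = (1/2)·(-1, -11) + (1/2)·(2, -4) = (1/2, -15/2).

(1/2, -15/2)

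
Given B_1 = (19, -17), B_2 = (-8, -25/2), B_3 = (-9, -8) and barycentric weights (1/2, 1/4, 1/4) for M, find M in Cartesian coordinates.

M = (1/2)·B_1 + (1/4)·B_2 + (1/4)·B_3.
x-coordinate: (1/2)·19 + (1/4)·(-8) + (1/4)·(-9) = 21/4.
y-coordinate: (1/2)·(-17) + (1/4)·(-25/2) + (1/4)·(-8) = -109/8.

(21/4, -109/8)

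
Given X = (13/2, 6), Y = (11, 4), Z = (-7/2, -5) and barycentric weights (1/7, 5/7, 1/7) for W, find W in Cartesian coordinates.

W = (1/7)·X + (5/7)·Y + (1/7)·Z.
x-coordinate: (1/7)·(13/2) + (5/7)·11 + (1/7)·(-7/2) = 58/7.
y-coordinate: (1/7)·6 + (5/7)·4 + (1/7)·(-5) = 3.

(58/7, 3)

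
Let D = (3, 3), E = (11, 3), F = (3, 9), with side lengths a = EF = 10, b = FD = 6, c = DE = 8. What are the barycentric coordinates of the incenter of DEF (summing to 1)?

The incenter has barycentric coordinates proportional to the opposite side lengths: (10 : 6 : 8).
Normalizing by 10+6+8 = 24 gives (5/12, 1/4, 1/3).

(5/12, 1/4, 1/3)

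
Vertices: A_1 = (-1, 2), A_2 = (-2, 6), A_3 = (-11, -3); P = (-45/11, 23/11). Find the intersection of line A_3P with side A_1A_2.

(-3/2, 4)

Barycentric coordinates of P with respect to A_1A_2A_3: (4/11, 4/11, 3/11).
On side A_1A_2 the A_3-coordinate is zero; dropping P's A_3-weight 3/11 and renormalizing the remaining 4/11 : 4/11 gives weights 1/2, 1/2 on A_1, A_2.
Q = (1/2)·(-1, 2) + (1/2)·(-2, 6) = (-3/2, 4).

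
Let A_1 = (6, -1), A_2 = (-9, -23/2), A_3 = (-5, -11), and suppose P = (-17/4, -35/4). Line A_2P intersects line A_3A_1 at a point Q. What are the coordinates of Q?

(1/2, -6)

Barycentric coordinates of P with respect to A_1A_2A_3: (1/4, 1/2, 1/4).
On side A_3A_1 the A_2-coordinate is zero; dropping P's A_2-weight 1/2 and renormalizing the remaining 1/4 : 1/4 gives weights 1/2, 1/2 on A_3, A_1.
Q = (1/2)·(-5, -11) + (1/2)·(6, -1) = (1/2, -6).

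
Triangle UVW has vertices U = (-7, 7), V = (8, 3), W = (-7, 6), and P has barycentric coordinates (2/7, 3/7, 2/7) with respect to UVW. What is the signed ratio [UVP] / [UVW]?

The signed ratio [UVP]/[UVW] equals the barycentric coordinate of P at vertex W, which is 2/7.

2/7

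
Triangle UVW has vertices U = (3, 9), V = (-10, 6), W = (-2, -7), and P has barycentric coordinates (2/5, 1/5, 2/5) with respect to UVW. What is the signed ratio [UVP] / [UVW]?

2/5

The signed ratio [UVP]/[UVW] equals the barycentric coordinate of P at vertex W, which is 2/5.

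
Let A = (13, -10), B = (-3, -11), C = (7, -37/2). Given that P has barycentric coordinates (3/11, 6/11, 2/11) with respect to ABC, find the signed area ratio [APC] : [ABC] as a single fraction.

The signed ratio [APC]/[ABC] equals the barycentric coordinate of P at vertex B, which is 6/11.

6/11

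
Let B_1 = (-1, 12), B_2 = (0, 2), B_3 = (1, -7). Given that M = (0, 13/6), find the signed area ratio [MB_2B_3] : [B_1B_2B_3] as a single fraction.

1/6

[B_1B_2B_3] = ½·((-1)·(2−(-7)) + 0·(-7−12) + 1·(12−2)) = ½·(-9 + 0 + 10) = 1/2.
[MB_2B_3] = ½·(0·(2−(-7)) + 0·(-7−(13/6)) + 1·(13/6−2)) = ½·(0 + 0 + 1/6) = 1/12, so the ratio is (1/12)/(1/2) = 1/6.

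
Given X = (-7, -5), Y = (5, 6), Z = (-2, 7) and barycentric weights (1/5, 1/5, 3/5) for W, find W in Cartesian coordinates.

W = (1/5)·X + (1/5)·Y + (3/5)·Z.
x-coordinate: (1/5)·(-7) + (1/5)·5 + (3/5)·(-2) = -8/5.
y-coordinate: (1/5)·(-5) + (1/5)·6 + (3/5)·7 = 22/5.

(-8/5, 22/5)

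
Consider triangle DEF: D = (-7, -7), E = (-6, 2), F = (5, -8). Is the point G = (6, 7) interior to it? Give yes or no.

Barycentric coordinates of G: (-175/109, 181/109, 103/109).
The three coordinates are negative, positive, positive; a point is interior exactly when all three are positive.

no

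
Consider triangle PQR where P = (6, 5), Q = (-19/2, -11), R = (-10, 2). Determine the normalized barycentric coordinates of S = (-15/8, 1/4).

Signed area of the reference triangle: [PQR] = ½·(6·(-11−2) + (-19/2)·(2−5) + (-10)·(5−(-11))) = ½·(-78 + 57/2 − 160) = -419/4.
[SQR] = ½·((-15/8)·(-11−2) + (-19/2)·(2−(1/4)) + (-10)·(1/4−(-11))) = ½·(195/8 − 133/8 − 225/2) = -419/8, so the P-coordinate is (-419/8)/(-419/4) = 1/2.
[PSR] = ½·(6·(1/4−2) + (-15/8)·(2−5) + (-10)·(5−(1/4))) = ½·(-21/2 + 45/8 − 95/2) = -419/16, so the Q-coordinate is 1/4.
[PQS] = ½·(6·(-11−(1/4)) + (-19/2)·(1/4−5) + (-15/8)·(5−(-11))) = ½·(-135/2 + 361/8 − 30) = -419/16, so the R-coordinate is 1/4.

(1/2, 1/4, 1/4)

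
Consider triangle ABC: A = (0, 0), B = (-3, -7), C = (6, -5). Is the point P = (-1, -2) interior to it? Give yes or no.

Barycentric coordinates of P: (41/57, 17/57, -1/57).
The three coordinates are positive, positive, negative; a point is interior exactly when all three are positive.

no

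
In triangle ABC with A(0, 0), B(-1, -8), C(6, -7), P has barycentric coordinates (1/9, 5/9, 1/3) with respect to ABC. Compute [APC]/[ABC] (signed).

5/9

The signed ratio [APC]/[ABC] equals the barycentric coordinate of P at vertex B, which is 5/9.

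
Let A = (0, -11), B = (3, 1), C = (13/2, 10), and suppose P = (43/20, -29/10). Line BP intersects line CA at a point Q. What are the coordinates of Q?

(13/10, -34/5)

Barycentric coordinates of P with respect to ABC: (2/5, 1/2, 1/10).
On side CA the B-coordinate is zero; dropping P's B-weight 1/2 and renormalizing the remaining 1/10 : 2/5 gives weights 1/5, 4/5 on C, A.
Q = (1/5)·(13/2, 10) + (4/5)·(0, -11) = (13/10, -34/5).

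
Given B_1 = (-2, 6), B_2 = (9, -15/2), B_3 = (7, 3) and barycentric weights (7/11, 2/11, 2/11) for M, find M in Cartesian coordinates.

(18/11, 3)

M = (7/11)·B_1 + (2/11)·B_2 + (2/11)·B_3.
x-coordinate: (7/11)·(-2) + (2/11)·9 + (2/11)·7 = 18/11.
y-coordinate: (7/11)·6 + (2/11)·(-15/2) + (2/11)·3 = 3.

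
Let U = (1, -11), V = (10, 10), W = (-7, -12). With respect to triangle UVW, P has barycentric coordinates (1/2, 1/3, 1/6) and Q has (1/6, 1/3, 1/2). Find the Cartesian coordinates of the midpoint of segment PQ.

(4/3, -13/3)

Barycentric coordinates of the midpoint are the average: (1/3, 1/3, 1/3).
Converting: (1/3)·U + (1/3)·V + (1/3)·W = (4/3, -13/3).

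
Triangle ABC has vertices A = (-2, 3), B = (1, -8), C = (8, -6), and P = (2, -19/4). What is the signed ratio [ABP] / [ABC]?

[ABC] = ½·((-2)·(-8−(-6)) + 1·(-6−3) + 8·(3−(-8))) = ½·(4 − 9 + 88) = 83/2.
[ABP] = ½·((-2)·(-8−(-19/4)) + 1·(-19/4−3) + 2·(3−(-8))) = ½·(13/2 − 31/4 + 22) = 83/8, so the ratio is (83/8)/(83/2) = 1/4.

1/4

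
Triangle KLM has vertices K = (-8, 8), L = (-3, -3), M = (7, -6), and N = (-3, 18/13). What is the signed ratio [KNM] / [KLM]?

[KLM] = ½·((-8)·(-3−(-6)) + (-3)·(-6−8) + 7·(8−(-3))) = ½·(-24 + 42 + 77) = 95/2.
[KNM] = ½·((-8)·(18/13−(-6)) + (-3)·(-6−8) + 7·(8−(18/13))) = ½·(-768/13 + 42 + 602/13) = 190/13, so the ratio is (190/13)/(95/2) = 4/13.

4/13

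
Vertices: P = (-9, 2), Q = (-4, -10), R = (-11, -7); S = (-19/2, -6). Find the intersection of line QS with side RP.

Barycentric coordinates of S with respect to PQR: (1/6, 1/6, 2/3).
On side RP the Q-coordinate is zero; dropping S's Q-weight 1/6 and renormalizing the remaining 2/3 : 1/6 gives weights 4/5, 1/5 on R, P.
T = (4/5)·(-11, -7) + (1/5)·(-9, 2) = (-53/5, -26/5).

(-53/5, -26/5)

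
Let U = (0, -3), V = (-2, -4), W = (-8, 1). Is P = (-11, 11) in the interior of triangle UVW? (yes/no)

Barycentric coordinates of P: (45/16, -17/4, 39/16).
The three coordinates are positive, negative, positive; a point is interior exactly when all three are positive.

no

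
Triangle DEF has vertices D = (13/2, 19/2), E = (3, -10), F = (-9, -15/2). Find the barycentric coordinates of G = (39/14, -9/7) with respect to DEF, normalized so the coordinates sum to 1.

(3/7, 3/7, 1/7)

Signed area of the reference triangle: [DEF] = ½·((13/2)·(-10−(-15/2)) + 3·(-15/2−(19/2)) + (-9)·(19/2−(-10))) = ½·(-65/4 − 51 − 351/2) = -971/8.
[GEF] = ½·((39/14)·(-10−(-15/2)) + 3·(-15/2−(-9/7)) + (-9)·(-9/7−(-10))) = ½·(-195/28 − 261/14 − 549/7) = -2913/56, so the D-coordinate is (-2913/56)/(-971/8) = 3/7.
[DGF] = ½·((13/2)·(-9/7−(-15/2)) + (39/14)·(-15/2−(19/2)) + (-9)·(19/2−(-9/7))) = ½·(1131/28 − 663/14 − 1359/14) = -2913/56, so the E-coordinate is 3/7.
[DEG] = ½·((13/2)·(-10−(-9/7)) + 3·(-9/7−(19/2)) + (39/14)·(19/2−(-10))) = ½·(-793/14 − 453/14 + 1521/28) = -971/56, so the F-coordinate is 1/7.
Check: 3/7 + 3/7 + 1/7 = 1.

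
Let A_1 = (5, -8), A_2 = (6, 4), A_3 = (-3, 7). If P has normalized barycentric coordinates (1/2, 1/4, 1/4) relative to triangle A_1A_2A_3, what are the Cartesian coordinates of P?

P = (1/2)·A_1 + (1/4)·A_2 + (1/4)·A_3.
x-coordinate: (1/2)·5 + (1/4)·6 + (1/4)·(-3) = 13/4.
y-coordinate: (1/2)·(-8) + (1/4)·4 + (1/4)·7 = -5/4.

(13/4, -5/4)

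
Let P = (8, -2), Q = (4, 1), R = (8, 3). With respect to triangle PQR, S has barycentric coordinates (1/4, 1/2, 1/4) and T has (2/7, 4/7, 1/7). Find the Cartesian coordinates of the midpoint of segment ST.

(41/7, 33/56)

Barycentric coordinates of the midpoint are the average: (15/56, 15/28, 11/56).
Converting: (15/56)·P + (15/28)·Q + (11/56)·R = (41/7, 33/56).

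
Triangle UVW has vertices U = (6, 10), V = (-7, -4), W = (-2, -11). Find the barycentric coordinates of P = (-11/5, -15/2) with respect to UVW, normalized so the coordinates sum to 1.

(1/10, 1/5, 7/10)

Signed area of the reference triangle: [UVW] = ½·(6·(-4−(-11)) + (-7)·(-11−10) + (-2)·(10−(-4))) = ½·(42 + 147 − 28) = 161/2.
[PVW] = ½·((-11/5)·(-4−(-11)) + (-7)·(-11−(-15/2)) + (-2)·(-15/2−(-4))) = ½·(-77/5 + 49/2 + 7) = 161/20, so the U-coordinate is (161/20)/(161/2) = 1/10.
[UPW] = ½·(6·(-15/2−(-11)) + (-11/5)·(-11−10) + (-2)·(10−(-15/2))) = ½·(21 + 231/5 − 35) = 161/10, so the V-coordinate is 1/5.
[UVP] = ½·(6·(-4−(-15/2)) + (-7)·(-15/2−10) + (-11/5)·(10−(-4))) = ½·(21 + 245/2 − 154/5) = 1127/20, so the W-coordinate is 7/10.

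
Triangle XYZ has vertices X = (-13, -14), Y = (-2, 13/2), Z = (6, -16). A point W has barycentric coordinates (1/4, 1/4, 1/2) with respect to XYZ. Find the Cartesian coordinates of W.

W = (1/4)·X + (1/4)·Y + (1/2)·Z.
x-coordinate: (1/4)·(-13) + (1/4)·(-2) + (1/2)·6 = -3/4.
y-coordinate: (1/4)·(-14) + (1/4)·(13/2) + (1/2)·(-16) = -79/8.

(-3/4, -79/8)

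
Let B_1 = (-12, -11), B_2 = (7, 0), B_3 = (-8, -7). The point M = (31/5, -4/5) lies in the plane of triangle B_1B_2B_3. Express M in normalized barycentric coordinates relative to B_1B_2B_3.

(1/5, 1, -1/5)

Signed area of the reference triangle: [B_1B_2B_3] = ½·((-12)·(0−(-7)) + 7·(-7−(-11)) + (-8)·(-11−0)) = ½·(-84 + 28 + 88) = 16.
[MB_2B_3] = ½·((31/5)·(0−(-7)) + 7·(-7−(-4/5)) + (-8)·(-4/5−0)) = ½·(217/5 − 217/5 + 32/5) = 16/5, so the B_1-coordinate is (16/5)/16 = 1/5.
[B_1MB_3] = ½·((-12)·(-4/5−(-7)) + (31/5)·(-7−(-11)) + (-8)·(-11−(-4/5))) = ½·(-372/5 + 124/5 + 408/5) = 16, so the B_2-coordinate is 1.
[B_1B_2M] = ½·((-12)·(0−(-4/5)) + 7·(-4/5−(-11)) + (31/5)·(-11−0)) = ½·(-48/5 + 357/5 − 341/5) = -16/5, so the B_3-coordinate is -1/5.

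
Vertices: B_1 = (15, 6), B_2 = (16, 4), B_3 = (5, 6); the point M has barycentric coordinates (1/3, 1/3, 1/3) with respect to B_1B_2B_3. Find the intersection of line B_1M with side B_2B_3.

Line B_1M meets B_2B_3 where the B_1-coordinate vanishes; zeroing M's B_1-weight and renormalizing leaves B_2, B_3-weights 1/3 : 1/3 → (1/2, 1/2).
So N = (1/2)·B_2 + (1/2)·B_3 = (21/2, 5).

(21/2, 5)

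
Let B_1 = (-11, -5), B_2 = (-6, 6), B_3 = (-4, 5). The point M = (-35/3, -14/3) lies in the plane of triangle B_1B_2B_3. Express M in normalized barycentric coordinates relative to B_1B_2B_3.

(1, 1/3, -1/3)

Signed area of the reference triangle: [B_1B_2B_3] = ½·((-11)·(6−5) + (-6)·(5−(-5)) + (-4)·(-5−6)) = ½·(-11 − 60 + 44) = -27/2.
[MB_2B_3] = ½·((-35/3)·(6−5) + (-6)·(5−(-14/3)) + (-4)·(-14/3−6)) = ½·(-35/3 − 58 + 128/3) = -27/2, so the B_1-coordinate is (-27/2)/(-27/2) = 1.
[B_1MB_3] = ½·((-11)·(-14/3−5) + (-35/3)·(5−(-5)) + (-4)·(-5−(-14/3))) = ½·(319/3 − 350/3 + 4/3) = -9/2, so the B_2-coordinate is 1/3.
[B_1B_2M] = ½·((-11)·(6−(-14/3)) + (-6)·(-14/3−(-5)) + (-35/3)·(-5−6)) = ½·(-352/3 − 2 + 385/3) = 9/2, so the B_3-coordinate is -1/3.
Check: 1 + 1/3 − 1/3 = 1.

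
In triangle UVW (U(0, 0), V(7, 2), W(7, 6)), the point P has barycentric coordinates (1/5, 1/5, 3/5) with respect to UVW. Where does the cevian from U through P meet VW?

Line UP meets VW where the U-coordinate vanishes; zeroing P's U-weight and renormalizing leaves V, W-weights 1/5 : 3/5 → (1/4, 3/4).
So Q = (1/4)·V + (3/4)·W = (7, 5).

(7, 5)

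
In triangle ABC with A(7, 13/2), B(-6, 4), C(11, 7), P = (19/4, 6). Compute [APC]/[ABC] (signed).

[ABC] = ½·(7·(4−7) + (-6)·(7−(13/2)) + 11·(13/2−4)) = ½·(-21 − 3 + 55/2) = 7/4.
[APC] = ½·(7·(6−7) + (19/4)·(7−(13/2)) + 11·(13/2−6)) = ½·(-7 + 19/8 + 11/2) = 7/16, so the ratio is (7/16)/(7/4) = 1/4.

1/4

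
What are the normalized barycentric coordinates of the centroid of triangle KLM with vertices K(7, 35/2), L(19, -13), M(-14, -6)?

(1/3, 1/3, 1/3)

The centroid is the average of the vertices, so each weight is 1/3.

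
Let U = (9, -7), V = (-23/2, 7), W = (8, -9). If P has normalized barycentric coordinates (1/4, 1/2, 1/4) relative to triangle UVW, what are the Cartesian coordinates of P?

P = (1/4)·U + (1/2)·V + (1/4)·W.
x-coordinate: (1/4)·9 + (1/2)·(-23/2) + (1/4)·8 = -3/2.
y-coordinate: (1/4)·(-7) + (1/2)·7 + (1/4)·(-9) = -1/2.

(-3/2, -1/2)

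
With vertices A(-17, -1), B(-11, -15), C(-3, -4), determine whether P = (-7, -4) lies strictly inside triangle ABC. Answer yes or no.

yes

Barycentric coordinates of P: (22/89, 6/89, 61/89).
The three coordinates are positive, positive, positive; a point is interior exactly when all three are positive.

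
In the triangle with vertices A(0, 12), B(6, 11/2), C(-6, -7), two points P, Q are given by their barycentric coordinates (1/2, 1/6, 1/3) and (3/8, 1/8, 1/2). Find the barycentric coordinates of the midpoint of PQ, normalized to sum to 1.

(7/16, 7/48, 5/12)

Since both coordinate triples sum to 1, the midpoint's barycentrics are the componentwise average.
(1/2+3/8)/2 = 7/16; similarly 7/48 and 5/12.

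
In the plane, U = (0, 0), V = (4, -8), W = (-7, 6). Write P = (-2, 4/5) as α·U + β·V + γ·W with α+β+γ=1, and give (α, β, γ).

Signed area of the reference triangle: [UVW] = ½·(0·(-8−6) + 4·(6−0) + (-7)·(0−(-8))) = ½·(0 + 24 − 56) = -16.
[PVW] = ½·((-2)·(-8−6) + 4·(6−(4/5)) + (-7)·(4/5−(-8))) = ½·(28 + 104/5 − 308/5) = -32/5, so the U-coordinate is (-32/5)/(-16) = 2/5.
[UPW] = ½·(0·(4/5−6) + (-2)·(6−0) + (-7)·(0−(4/5))) = ½·(0 − 12 + 28/5) = -16/5, so the V-coordinate is 1/5.
[UVP] = ½·(0·(-8−(4/5)) + 4·(4/5−0) + (-2)·(0−(-8))) = ½·(0 + 16/5 − 16) = -32/5, so the W-coordinate is 2/5.
Check: 2/5 + 1/5 + 2/5 = 1.

(2/5, 1/5, 2/5)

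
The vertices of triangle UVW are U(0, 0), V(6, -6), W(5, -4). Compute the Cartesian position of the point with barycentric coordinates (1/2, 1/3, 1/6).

P = (1/2)·U + (1/3)·V + (1/6)·W.
x-coordinate: (1/2)·0 + (1/3)·6 + (1/6)·5 = 17/6.
y-coordinate: (1/2)·0 + (1/3)·(-6) + (1/6)·(-4) = -8/3.

(17/6, -8/3)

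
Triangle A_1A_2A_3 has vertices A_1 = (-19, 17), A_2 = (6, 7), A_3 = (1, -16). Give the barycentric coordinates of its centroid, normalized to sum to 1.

(1/3, 1/3, 1/3)

The centroid is the average of the vertices, so each weight is 1/3.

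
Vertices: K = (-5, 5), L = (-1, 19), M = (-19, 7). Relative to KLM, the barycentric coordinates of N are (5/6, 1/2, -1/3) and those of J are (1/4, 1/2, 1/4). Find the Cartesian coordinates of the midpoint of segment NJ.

(-29/12, 143/12)

Barycentric coordinates of the midpoint are the average: (13/24, 1/2, -1/24).
Converting: (13/24)·K + (1/2)·L + (-1/24)·M = (-29/12, 143/12).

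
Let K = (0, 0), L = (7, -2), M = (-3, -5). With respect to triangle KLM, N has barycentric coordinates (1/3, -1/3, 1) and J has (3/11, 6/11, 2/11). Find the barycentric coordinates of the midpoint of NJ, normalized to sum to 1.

Since both coordinate triples sum to 1, the midpoint's barycentrics are the componentwise average.
(1/3+3/11)/2 = 10/33; similarly 7/66 and 13/22.

(10/33, 7/66, 13/22)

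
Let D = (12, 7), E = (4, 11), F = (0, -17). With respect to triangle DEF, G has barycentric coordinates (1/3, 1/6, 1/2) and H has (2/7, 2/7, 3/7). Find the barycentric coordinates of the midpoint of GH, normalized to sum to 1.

Since both coordinate triples sum to 1, the midpoint's barycentrics are the componentwise average.
(1/3+2/7)/2 = 13/42; similarly 19/84 and 13/28.

(13/42, 19/84, 13/28)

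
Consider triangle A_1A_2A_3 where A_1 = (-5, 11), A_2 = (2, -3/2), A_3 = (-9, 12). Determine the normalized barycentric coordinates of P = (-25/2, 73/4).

(1/2, -1/2, 1)

Signed area of the reference triangle: [A_1A_2A_3] = ½·((-5)·(-3/2−12) + 2·(12−11) + (-9)·(11−(-3/2))) = ½·(135/2 + 2 − 225/2) = -43/2.
[PA_2A_3] = ½·((-25/2)·(-3/2−12) + 2·(12−(73/4)) + (-9)·(73/4−(-3/2))) = ½·(675/4 − 25/2 − 711/4) = -43/4, so the A_1-coordinate is (-43/4)/(-43/2) = 1/2.
[A_1PA_3] = ½·((-5)·(73/4−12) + (-25/2)·(12−11) + (-9)·(11−(73/4))) = ½·(-125/4 − 25/2 + 261/4) = 43/4, so the A_2-coordinate is -1/2.
[A_1A_2P] = ½·((-5)·(-3/2−(73/4)) + 2·(73/4−11) + (-25/2)·(11−(-3/2))) = ½·(395/4 + 29/2 − 625/4) = -43/2, so the A_3-coordinate is 1.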